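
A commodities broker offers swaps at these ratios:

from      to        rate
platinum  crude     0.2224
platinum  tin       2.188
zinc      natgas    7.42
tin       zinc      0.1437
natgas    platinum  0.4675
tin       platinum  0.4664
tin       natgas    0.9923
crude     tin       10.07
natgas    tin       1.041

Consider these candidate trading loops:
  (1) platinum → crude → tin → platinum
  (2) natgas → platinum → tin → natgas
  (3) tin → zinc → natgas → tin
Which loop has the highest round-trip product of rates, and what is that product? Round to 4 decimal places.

1.1100

(1) 0.2224 × 10.07 × 0.4664 = 1.04453
(2) 0.4675 × 2.188 × 0.9923 = 1.01501
(3) 0.1437 × 7.42 × 1.041 = 1.10997
Highest is cycle (3) at 1.1100 (>1, arbitrage).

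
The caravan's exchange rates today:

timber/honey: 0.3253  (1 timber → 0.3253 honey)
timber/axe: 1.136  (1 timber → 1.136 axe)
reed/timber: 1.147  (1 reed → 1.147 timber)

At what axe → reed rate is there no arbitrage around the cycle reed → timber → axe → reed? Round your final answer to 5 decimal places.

0.76746

Known legs of the cycle: 1.147 × 1.136 = 1.302992
For no arbitrage the full-cycle product must be 1, so the missing rate is 1 / 1.302992 ≈ 0.7674644.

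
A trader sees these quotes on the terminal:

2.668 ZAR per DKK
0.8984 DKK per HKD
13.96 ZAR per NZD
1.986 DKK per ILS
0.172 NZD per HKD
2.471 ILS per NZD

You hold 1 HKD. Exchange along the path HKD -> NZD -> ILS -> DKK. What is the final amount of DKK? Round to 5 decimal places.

0.84407

1 HKD × 0.172 = 0.172 NZD
0.172 NZD × 2.471 = 0.425012 ILS
0.425012 ILS × 1.986 = 0.844073832 DKK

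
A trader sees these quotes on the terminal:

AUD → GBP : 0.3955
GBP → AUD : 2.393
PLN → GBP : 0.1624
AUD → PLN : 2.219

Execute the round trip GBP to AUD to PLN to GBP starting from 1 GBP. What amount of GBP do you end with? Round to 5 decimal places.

0.86235

1 GBP × 2.393 = 2.393 AUD
2.393 AUD × 2.219 = 5.310067 PLN
5.310067 PLN × 0.1624 = 0.8623548808 GBP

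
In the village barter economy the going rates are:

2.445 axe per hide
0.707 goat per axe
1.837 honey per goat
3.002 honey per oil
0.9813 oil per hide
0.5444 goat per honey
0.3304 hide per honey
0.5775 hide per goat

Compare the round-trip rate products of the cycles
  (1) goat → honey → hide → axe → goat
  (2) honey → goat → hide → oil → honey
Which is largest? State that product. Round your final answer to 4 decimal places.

(1) 1.837 × 0.3304 × 2.445 × 0.707 = 1.04917
(2) 0.5444 × 0.5775 × 0.9813 × 3.002 = 0.92615
Highest is cycle (1) at 1.0492 (>1, arbitrage).

1.0492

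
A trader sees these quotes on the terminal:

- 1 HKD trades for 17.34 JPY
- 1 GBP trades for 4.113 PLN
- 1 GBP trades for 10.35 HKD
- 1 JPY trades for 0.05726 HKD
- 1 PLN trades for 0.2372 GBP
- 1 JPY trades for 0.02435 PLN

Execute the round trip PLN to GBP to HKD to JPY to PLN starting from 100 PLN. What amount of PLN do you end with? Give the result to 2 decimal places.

100 PLN × 0.2372 = 23.72 GBP
23.72 GBP × 10.35 = 245.502 HKD
245.502 HKD × 17.34 = 4257.00468 JPY
4257.00468 JPY × 0.02435 = 103.658063958 PLN

103.66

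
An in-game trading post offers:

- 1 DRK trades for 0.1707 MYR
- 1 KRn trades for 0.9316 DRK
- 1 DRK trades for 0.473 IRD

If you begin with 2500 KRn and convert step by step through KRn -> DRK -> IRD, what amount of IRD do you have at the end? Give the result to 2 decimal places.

1101.62

2500 KRn × 0.9316 = 2329 DRK
2329 DRK × 0.473 = 1101.617 IRD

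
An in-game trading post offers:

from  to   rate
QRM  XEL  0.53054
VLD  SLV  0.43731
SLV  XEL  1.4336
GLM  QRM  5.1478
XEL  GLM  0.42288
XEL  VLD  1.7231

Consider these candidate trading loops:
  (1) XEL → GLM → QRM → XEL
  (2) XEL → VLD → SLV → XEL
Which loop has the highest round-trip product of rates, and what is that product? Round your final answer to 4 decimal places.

(1) 0.42288 × 5.1478 × 0.53054 = 1.15493
(2) 1.7231 × 0.43731 × 1.4336 = 1.08026
Highest is cycle (1) at 1.1549 (>1, arbitrage).

1.1549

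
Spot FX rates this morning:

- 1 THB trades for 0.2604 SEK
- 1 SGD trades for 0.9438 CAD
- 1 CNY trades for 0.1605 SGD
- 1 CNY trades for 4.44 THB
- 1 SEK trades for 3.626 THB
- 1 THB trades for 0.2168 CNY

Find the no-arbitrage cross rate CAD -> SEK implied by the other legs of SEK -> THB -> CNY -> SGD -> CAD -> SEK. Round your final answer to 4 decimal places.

Known legs of the cycle: 3.626 × 0.2168 × 0.1605 × 0.9438 = 0.11908089425232
For no arbitrage the full-cycle product must be 1, so the missing rate is 1 / 0.11908089425232 ≈ 8.397653.

8.3977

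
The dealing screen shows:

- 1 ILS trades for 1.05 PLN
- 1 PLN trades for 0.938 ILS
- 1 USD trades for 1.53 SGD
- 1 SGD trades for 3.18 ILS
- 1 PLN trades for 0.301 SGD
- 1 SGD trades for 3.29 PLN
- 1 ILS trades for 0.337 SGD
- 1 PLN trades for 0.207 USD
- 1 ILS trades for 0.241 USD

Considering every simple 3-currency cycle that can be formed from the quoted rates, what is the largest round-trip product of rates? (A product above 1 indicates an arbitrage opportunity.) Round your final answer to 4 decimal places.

ILS→USD→SGD→ILS: 0.241 × 1.53 × 3.18 = 1.17256
SGD→PLN→USD→SGD: 3.29 × 0.207 × 1.53 = 1.04198
ILS→SGD→PLN→ILS: 0.337 × 3.29 × 0.938 = 1.03999
ILS→PLN→SGD→ILS: 1.05 × 0.301 × 3.18 = 1.00504
Maximum is ILS→USD→SGD→ILS at 1.1726; arbitrage exists.

1.1726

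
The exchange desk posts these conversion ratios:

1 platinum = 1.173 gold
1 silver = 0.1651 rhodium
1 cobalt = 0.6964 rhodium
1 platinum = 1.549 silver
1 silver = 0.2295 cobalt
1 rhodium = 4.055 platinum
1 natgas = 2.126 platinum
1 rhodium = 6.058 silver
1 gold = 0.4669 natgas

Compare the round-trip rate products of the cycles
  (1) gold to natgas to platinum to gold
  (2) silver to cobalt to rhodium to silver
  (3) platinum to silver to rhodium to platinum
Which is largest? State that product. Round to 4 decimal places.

(1) 0.4669 × 2.126 × 1.173 = 1.16435
(2) 0.2295 × 0.6964 × 6.058 = 0.96821
(3) 1.549 × 0.1651 × 4.055 = 1.03703
Highest is cycle (1) at 1.1644 (>1, arbitrage).

1.1644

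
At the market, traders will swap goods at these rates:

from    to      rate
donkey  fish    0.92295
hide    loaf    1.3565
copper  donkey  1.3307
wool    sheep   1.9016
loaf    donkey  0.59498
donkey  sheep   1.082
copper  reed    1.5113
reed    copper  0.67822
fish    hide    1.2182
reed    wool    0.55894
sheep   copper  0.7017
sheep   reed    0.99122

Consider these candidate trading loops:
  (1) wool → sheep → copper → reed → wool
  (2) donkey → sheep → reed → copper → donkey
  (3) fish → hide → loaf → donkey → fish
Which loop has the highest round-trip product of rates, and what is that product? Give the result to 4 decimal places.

(1) 1.9016 × 0.7017 × 1.5113 × 0.55894 = 1.12716
(2) 1.082 × 0.99122 × 0.67822 × 1.3307 = 0.96794
(3) 1.2182 × 1.3565 × 0.59498 × 0.92295 = 0.90744
Highest is cycle (1) at 1.1272 (>1, arbitrage).

1.1272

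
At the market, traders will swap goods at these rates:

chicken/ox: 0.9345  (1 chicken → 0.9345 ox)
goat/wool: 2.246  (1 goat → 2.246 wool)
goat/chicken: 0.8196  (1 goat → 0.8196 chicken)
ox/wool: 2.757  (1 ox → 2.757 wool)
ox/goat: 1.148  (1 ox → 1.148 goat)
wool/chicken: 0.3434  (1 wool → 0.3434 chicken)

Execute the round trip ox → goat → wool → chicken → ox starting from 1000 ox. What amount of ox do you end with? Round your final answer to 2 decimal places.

1000 ox × 1.148 = 1148 goat
1148 goat × 2.246 = 2578.408 wool
2578.408 wool × 0.3434 = 885.4253072 chicken
885.4253072 chicken × 0.9345 = 827.4299495784 ox

827.43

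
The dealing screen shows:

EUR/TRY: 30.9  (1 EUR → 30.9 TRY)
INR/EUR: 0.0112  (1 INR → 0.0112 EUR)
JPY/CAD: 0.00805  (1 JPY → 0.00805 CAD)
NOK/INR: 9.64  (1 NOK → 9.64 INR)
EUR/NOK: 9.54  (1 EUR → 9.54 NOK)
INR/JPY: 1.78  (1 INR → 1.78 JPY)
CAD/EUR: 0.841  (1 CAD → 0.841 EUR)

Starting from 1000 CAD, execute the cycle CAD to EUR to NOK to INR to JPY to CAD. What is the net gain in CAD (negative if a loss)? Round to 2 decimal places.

1000 CAD × 0.841 = 841 EUR
841 EUR × 9.54 = 8023.14 NOK
8023.14 NOK × 9.64 = 77343.0696 INR
77343.0696 INR × 1.78 = 137670.663888 JPY
137670.663888 JPY × 0.00805 = 1108.2488442984 CAD
Net change: 1108.2488442984 − 1000 = 108.2488442984 CAD

108.25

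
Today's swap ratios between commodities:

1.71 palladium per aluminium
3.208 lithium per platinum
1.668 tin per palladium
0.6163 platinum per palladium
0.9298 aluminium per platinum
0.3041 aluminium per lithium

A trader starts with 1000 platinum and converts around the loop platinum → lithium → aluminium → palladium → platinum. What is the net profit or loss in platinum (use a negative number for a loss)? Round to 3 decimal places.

28.109

1000 platinum × 3.208 = 3208 lithium
3208 lithium × 0.3041 = 975.5528 aluminium
975.5528 aluminium × 1.71 = 1668.195288 palladium
1668.195288 palladium × 0.6163 = 1028.1087559944 platinum
Net change: 1028.1087559944 − 1000 = 28.1087559944 platinum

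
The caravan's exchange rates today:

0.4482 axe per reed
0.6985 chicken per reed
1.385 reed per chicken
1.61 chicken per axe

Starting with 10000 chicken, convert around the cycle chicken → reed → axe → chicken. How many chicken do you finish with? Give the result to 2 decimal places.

10000 chicken × 1.385 = 13850 reed
13850 reed × 0.4482 = 6207.57 axe
6207.57 axe × 1.61 = 9994.1877 chicken

9994.19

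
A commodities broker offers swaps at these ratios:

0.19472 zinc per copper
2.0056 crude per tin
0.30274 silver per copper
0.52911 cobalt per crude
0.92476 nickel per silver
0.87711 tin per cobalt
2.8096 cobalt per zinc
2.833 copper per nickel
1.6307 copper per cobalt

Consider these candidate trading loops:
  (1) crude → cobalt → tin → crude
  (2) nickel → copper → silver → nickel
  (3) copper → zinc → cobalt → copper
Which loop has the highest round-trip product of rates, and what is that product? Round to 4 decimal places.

(1) 0.52911 × 0.87711 × 2.0056 = 0.93077
(2) 2.833 × 0.30274 × 0.92476 = 0.79313
(3) 0.19472 × 2.8096 × 1.6307 = 0.89213
Highest is cycle (1) at 0.9308 (≤1, no arbitrage).

0.9308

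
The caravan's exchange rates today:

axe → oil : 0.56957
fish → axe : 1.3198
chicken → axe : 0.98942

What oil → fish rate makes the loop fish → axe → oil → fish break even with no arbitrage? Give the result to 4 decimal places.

Known legs of the cycle: 1.3198 × 0.56957 = 0.751718486
For no arbitrage the full-cycle product must be 1, so the missing rate is 1 / 0.751718486 ≈ 1.330285.

1.3303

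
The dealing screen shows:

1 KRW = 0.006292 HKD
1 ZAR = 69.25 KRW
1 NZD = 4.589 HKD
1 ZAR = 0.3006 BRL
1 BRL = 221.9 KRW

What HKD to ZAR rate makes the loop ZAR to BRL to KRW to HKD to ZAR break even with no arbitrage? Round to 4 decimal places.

2.3827

Known legs of the cycle: 0.3006 × 221.9 × 0.006292 = 0.41969615688
For no arbitrage the full-cycle product must be 1, so the missing rate is 1 / 0.41969615688 ≈ 2.382676.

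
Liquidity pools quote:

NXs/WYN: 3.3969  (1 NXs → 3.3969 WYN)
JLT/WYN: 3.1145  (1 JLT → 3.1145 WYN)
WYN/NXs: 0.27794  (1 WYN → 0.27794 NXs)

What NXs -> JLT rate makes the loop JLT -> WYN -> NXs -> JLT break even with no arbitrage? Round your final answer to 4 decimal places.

1.1552

Known legs of the cycle: 3.1145 × 0.27794 = 0.86564413
For no arbitrage the full-cycle product must be 1, so the missing rate is 1 / 0.86564413 ≈ 1.155209.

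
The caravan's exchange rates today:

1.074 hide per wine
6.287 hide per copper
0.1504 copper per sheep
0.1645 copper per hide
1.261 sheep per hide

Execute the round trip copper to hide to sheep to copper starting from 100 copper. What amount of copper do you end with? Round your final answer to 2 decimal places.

100 copper × 6.287 = 628.7 hide
628.7 hide × 1.261 = 792.7907 sheep
792.7907 sheep × 0.1504 = 119.23572128 copper

119.24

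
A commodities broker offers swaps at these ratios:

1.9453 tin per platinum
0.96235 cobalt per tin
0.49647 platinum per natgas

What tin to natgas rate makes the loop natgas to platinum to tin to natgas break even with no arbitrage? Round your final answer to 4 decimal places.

Known legs of the cycle: 0.49647 × 1.9453 = 0.965783091
For no arbitrage the full-cycle product must be 1, so the missing rate is 1 / 0.965783091 ≈ 1.035429.

1.0354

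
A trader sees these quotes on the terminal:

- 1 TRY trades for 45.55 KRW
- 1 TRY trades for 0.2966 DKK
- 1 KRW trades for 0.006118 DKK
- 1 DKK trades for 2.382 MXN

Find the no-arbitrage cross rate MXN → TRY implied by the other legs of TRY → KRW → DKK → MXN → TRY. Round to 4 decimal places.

1.5065

Known legs of the cycle: 45.55 × 0.006118 × 2.382 = 0.6638036118
For no arbitrage the full-cycle product must be 1, so the missing rate is 1 / 0.6638036118 ≈ 1.506470.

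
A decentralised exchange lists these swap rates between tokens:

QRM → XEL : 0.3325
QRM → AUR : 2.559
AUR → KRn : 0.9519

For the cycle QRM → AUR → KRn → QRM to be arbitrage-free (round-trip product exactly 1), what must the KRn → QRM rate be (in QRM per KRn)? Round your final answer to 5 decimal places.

Known legs of the cycle: 2.559 × 0.9519 = 2.4359121
For no arbitrage the full-cycle product must be 1, so the missing rate is 1 / 2.4359121 ≈ 0.4105238.

0.41052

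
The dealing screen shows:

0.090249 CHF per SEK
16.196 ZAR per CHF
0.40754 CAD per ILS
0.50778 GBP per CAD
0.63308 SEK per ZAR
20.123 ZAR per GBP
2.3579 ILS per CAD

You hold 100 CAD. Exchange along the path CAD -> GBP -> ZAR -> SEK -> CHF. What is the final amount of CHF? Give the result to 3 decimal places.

58.381

100 CAD × 0.50778 = 50.778 GBP
50.778 GBP × 20.123 = 1021.805694 ZAR
1021.805694 ZAR × 0.63308 = 646.88474875752 SEK
646.88474875752 SEK × 0.090249 = 58.38070169061742248 CHF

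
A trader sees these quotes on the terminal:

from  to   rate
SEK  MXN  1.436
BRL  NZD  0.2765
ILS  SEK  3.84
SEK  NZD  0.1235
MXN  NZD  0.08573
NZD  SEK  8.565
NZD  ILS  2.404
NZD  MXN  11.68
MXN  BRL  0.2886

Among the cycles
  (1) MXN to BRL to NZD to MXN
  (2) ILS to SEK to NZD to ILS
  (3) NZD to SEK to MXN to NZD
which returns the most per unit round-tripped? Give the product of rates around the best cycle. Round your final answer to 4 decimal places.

1.1401

(1) 0.2886 × 0.2765 × 11.68 = 0.93204
(2) 3.84 × 0.1235 × 2.404 = 1.14007
(3) 8.565 × 1.436 × 0.08573 = 1.05442
Highest is cycle (2) at 1.1401 (>1, arbitrage).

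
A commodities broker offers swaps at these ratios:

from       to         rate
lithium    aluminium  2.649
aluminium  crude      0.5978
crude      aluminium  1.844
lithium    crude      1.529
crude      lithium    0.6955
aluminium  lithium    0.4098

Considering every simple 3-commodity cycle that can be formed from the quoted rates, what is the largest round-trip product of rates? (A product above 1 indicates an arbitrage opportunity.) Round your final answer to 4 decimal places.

lithium→crude→aluminium→lithium: 1.529 × 1.844 × 0.4098 = 1.15542
lithium→aluminium→crude→lithium: 2.649 × 0.5978 × 0.6955 = 1.10137
Maximum is lithium→crude→aluminium→lithium at 1.1554; arbitrage exists.

1.1554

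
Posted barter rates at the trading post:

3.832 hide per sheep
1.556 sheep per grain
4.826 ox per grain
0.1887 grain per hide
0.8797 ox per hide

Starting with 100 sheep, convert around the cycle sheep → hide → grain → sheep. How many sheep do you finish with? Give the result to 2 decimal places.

100 sheep × 3.832 = 383.2 hide
383.2 hide × 0.1887 = 72.30984 grain
72.30984 grain × 1.556 = 112.51411104 sheep

112.51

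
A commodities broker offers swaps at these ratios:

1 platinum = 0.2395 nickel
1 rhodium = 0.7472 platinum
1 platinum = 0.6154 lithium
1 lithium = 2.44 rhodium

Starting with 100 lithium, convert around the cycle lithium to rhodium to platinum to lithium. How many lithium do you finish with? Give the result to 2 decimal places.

112.20

100 lithium × 2.44 = 244 rhodium
244 rhodium × 0.7472 = 182.3168 platinum
182.3168 platinum × 0.6154 = 112.19775872 lithium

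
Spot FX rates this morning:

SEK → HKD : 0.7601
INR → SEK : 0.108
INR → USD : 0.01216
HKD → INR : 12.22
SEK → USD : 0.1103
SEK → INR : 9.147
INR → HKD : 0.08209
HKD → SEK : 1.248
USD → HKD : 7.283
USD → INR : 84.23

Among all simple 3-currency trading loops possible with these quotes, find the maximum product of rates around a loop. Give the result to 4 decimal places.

1.0822

INR→USD→HKD→INR: 0.01216 × 7.283 × 12.22 = 1.08222
SEK→USD→INR→SEK: 0.1103 × 84.23 × 0.108 = 1.00338
SEK→HKD→INR→SEK: 0.7601 × 12.22 × 0.108 = 1.00315
SEK→USD→HKD→SEK: 0.1103 × 7.283 × 1.248 = 1.00254
SEK→INR→HKD→SEK: 9.147 × 0.08209 × 1.248 = 0.93709
Maximum is INR→USD→HKD→INR at 1.0822; arbitrage exists.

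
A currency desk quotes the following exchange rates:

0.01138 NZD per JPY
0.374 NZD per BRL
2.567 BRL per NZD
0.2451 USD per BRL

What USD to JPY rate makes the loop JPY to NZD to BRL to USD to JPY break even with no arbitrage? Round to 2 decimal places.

Known legs of the cycle: 0.01138 × 2.567 × 0.2451 = 0.007159973946
For no arbitrage the full-cycle product must be 1, so the missing rate is 1 / 0.007159973946 ≈ 139.6653.

139.67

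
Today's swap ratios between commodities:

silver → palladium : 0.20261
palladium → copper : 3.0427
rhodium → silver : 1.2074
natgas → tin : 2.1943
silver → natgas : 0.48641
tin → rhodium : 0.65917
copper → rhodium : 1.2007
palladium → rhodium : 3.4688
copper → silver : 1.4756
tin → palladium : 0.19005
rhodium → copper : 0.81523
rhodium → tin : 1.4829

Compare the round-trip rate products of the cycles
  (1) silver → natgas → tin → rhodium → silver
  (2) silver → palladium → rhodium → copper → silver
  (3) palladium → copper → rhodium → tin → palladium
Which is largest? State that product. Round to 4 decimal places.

(1) 0.48641 × 2.1943 × 0.65917 × 1.2074 = 0.84947
(2) 0.20261 × 3.4688 × 0.81523 × 1.4756 = 0.84545
(3) 3.0427 × 1.2007 × 1.4829 × 0.19005 = 1.02961
Highest is cycle (3) at 1.0296 (>1, arbitrage).

1.0296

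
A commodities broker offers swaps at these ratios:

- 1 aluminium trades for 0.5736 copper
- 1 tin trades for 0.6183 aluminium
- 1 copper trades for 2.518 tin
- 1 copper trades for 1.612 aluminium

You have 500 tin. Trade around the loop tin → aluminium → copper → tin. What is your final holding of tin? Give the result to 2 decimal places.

446.51

500 tin × 0.6183 = 309.15 aluminium
309.15 aluminium × 0.5736 = 177.32844 copper
177.32844 copper × 2.518 = 446.51301192 tin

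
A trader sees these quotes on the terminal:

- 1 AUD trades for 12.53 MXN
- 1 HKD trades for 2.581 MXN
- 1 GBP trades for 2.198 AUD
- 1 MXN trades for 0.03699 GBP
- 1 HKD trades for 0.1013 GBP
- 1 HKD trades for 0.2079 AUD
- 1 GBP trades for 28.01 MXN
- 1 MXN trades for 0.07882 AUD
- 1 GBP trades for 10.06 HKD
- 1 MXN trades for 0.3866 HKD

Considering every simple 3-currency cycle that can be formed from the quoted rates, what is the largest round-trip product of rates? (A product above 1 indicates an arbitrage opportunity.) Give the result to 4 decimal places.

1.0969

HKD→GBP→MXN→HKD: 0.1013 × 28.01 × 0.3866 = 1.09694
GBP→AUD→MXN→GBP: 2.198 × 12.53 × 0.03699 = 1.01874
HKD→AUD→MXN→HKD: 0.2079 × 12.53 × 0.3866 = 1.00709
HKD→MXN→GBP→HKD: 2.581 × 0.03699 × 10.06 = 0.96044
Maximum is HKD→GBP→MXN→HKD at 1.0969; arbitrage exists.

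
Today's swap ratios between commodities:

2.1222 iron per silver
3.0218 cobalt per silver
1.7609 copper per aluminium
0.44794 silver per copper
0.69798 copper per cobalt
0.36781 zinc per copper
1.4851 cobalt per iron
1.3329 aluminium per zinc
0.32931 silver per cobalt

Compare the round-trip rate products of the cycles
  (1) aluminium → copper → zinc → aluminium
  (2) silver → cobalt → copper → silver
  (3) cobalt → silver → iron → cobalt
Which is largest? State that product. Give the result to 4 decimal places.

1.0379

(1) 1.7609 × 0.36781 × 1.3329 = 0.86329
(2) 3.0218 × 0.69798 × 0.44794 = 0.94478
(3) 0.32931 × 2.1222 × 1.4851 = 1.03788
Highest is cycle (3) at 1.0379 (>1, arbitrage).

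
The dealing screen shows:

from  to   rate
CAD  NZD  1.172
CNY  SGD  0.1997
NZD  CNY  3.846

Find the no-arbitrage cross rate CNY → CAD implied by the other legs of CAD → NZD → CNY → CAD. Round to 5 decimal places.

Known legs of the cycle: 1.172 × 3.846 = 4.507512
For no arbitrage the full-cycle product must be 1, so the missing rate is 1 / 4.507512 ≈ 0.2218519.

0.22185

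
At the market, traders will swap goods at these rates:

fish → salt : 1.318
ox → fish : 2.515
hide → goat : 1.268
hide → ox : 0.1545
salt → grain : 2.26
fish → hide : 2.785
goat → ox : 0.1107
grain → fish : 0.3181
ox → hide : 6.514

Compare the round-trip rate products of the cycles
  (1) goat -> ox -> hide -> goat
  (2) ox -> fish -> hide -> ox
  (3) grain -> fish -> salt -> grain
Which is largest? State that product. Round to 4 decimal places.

1.0822

(1) 0.1107 × 6.514 × 1.268 = 0.91435
(2) 2.515 × 2.785 × 0.1545 = 1.08216
(3) 0.3181 × 1.318 × 2.26 = 0.94752
Highest is cycle (2) at 1.0822 (>1, arbitrage).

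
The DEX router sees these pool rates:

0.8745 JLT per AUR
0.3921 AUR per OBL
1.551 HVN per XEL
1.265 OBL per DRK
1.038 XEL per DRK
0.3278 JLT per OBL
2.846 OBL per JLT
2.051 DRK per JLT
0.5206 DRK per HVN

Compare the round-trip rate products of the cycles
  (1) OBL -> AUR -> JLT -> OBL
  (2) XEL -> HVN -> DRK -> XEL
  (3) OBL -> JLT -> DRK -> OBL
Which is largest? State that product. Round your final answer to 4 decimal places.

(1) 0.3921 × 0.8745 × 2.846 = 0.97587
(2) 1.551 × 0.5206 × 1.038 = 0.83813
(3) 0.3278 × 2.051 × 1.265 = 0.85048
Highest is cycle (1) at 0.9759 (≤1, no arbitrage).

0.9759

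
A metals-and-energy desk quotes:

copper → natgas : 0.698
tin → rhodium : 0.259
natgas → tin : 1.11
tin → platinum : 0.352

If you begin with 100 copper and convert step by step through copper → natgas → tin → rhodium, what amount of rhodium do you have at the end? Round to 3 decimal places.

100 copper × 0.698 = 69.8 natgas
69.8 natgas × 1.11 = 77.478 tin
77.478 tin × 0.259 = 20.066802 rhodium

20.067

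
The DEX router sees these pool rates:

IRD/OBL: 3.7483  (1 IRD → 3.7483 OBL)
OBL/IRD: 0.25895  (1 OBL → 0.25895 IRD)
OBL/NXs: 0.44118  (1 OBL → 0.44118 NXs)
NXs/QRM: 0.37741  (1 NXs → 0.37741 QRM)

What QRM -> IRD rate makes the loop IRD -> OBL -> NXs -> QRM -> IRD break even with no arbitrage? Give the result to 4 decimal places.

Known legs of the cycle: 3.7483 × 0.44118 × 0.37741 = 0.62411347948554
For no arbitrage the full-cycle product must be 1, so the missing rate is 1 / 0.62411347948554 ≈ 1.602273.

1.6023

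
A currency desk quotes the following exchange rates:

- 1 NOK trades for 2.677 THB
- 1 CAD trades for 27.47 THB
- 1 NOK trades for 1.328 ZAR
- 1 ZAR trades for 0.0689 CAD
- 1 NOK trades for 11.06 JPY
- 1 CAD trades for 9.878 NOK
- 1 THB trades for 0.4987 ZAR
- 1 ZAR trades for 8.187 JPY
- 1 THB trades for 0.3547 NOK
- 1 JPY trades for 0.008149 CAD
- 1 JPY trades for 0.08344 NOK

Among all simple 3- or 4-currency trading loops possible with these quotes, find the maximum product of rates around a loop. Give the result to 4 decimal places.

0.9439

THB→ZAR→CAD→THB: 0.4987 × 0.0689 × 27.47 = 0.94388
THB→ZAR→JPY→CAD→THB: 0.4987 × 8.187 × 0.008149 × 27.47 = 0.91396
THB→ZAR→JPY→NOK→THB: 0.4987 × 8.187 × 0.08344 × 2.677 = 0.91198
THB→ZAR→CAD→NOK→THB: 0.4987 × 0.0689 × 9.878 × 2.677 = 0.90861
ZAR→JPY→NOK→ZAR: 8.187 × 0.08344 × 1.328 = 0.90719
ZAR→CAD→NOK→ZAR: 0.0689 × 9.878 × 1.328 = 0.90383
THB→NOK→ZAR→CAD→THB: 0.3547 × 1.328 × 0.0689 × 27.47 = 0.89153
CAD→NOK→JPY→CAD: 9.878 × 11.06 × 0.008149 = 0.89028
THB→NOK→JPY→CAD→THB: 0.3547 × 11.06 × 0.008149 × 27.47 = 0.87817
ZAR→JPY→CAD→NOK→ZAR: 8.187 × 0.008149 × 9.878 × 1.328 = 0.87518
Maximum is THB→ZAR→CAD→THB at 0.9439; no arbitrage — every cycle loses value.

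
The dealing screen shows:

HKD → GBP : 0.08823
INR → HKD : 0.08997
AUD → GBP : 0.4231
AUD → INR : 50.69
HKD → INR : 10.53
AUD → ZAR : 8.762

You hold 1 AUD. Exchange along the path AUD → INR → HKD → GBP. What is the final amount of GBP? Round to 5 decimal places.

0.40238

1 AUD × 50.69 = 50.69 INR
50.69 INR × 0.08997 = 4.5605793 HKD
4.5605793 HKD × 0.08823 = 0.402379911639 GBP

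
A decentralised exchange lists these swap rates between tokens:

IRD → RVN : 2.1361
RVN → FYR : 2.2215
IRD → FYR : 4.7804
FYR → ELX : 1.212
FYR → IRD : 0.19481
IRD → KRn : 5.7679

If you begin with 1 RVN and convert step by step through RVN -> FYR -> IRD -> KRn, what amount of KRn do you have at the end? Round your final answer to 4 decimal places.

2.4962

1 RVN × 2.2215 = 2.2215 FYR
2.2215 FYR × 0.19481 = 0.432770415 IRD
0.432770415 IRD × 5.7679 = 2.4961764766785 KRn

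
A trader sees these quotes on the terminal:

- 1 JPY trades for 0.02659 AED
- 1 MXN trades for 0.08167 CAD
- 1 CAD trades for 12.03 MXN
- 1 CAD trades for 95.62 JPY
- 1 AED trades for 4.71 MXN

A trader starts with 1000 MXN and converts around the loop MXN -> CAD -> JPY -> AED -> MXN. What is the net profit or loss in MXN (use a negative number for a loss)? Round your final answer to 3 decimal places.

-21.974

1000 MXN × 0.08167 = 81.67 CAD
81.67 CAD × 95.62 = 7809.2854 JPY
7809.2854 JPY × 0.02659 = 207.648898786 AED
207.648898786 AED × 4.71 = 978.02631328206 MXN
Net change: 978.02631328206 − 1000 = -21.97368671794 MXN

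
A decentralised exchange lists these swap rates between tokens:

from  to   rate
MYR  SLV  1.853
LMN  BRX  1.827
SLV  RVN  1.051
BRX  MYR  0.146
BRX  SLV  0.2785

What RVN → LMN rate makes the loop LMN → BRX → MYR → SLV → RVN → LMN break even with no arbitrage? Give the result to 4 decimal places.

Known legs of the cycle: 1.827 × 0.146 × 1.853 × 1.051 = 0.519480845226
For no arbitrage the full-cycle product must be 1, so the missing rate is 1 / 0.519480845226 ≈ 1.924999.

1.9250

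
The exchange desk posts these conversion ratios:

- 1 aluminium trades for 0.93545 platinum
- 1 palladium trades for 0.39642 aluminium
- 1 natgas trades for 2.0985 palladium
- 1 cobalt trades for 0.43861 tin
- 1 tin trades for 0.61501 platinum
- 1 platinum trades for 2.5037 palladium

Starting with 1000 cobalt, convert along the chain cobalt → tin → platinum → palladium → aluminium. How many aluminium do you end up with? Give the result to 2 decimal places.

1000 cobalt × 0.43861 = 438.61 tin
438.61 tin × 0.61501 = 269.7495361 platinum
269.7495361 platinum × 2.5037 = 675.37191353357 palladium
675.37191353357 palladium × 0.39642 = 267.7309339629778194 aluminium

267.73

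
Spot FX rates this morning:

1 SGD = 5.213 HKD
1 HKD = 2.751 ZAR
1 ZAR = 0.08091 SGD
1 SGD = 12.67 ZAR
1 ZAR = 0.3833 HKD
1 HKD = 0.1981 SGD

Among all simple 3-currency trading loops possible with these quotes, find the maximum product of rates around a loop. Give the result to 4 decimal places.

1.1603

SGD→HKD→ZAR→SGD: 5.213 × 2.751 × 0.08091 = 1.16033
SGD→ZAR→HKD→SGD: 12.67 × 0.3833 × 0.1981 = 0.96206
Maximum is SGD→HKD→ZAR→SGD at 1.1603; arbitrage exists.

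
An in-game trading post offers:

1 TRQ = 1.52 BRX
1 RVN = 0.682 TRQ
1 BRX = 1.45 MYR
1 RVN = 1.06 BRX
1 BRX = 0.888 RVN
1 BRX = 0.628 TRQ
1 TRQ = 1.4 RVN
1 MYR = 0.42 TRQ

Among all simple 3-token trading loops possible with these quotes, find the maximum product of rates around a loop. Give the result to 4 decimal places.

0.9320

BRX→TRQ→RVN→BRX: 0.628 × 1.4 × 1.06 = 0.93195
BRX→MYR→TRQ→BRX: 1.45 × 0.42 × 1.52 = 0.92568
BRX→RVN→TRQ→BRX: 0.888 × 0.682 × 1.52 = 0.92054
Maximum is BRX→TRQ→RVN→BRX at 0.9320; no arbitrage — every cycle loses value.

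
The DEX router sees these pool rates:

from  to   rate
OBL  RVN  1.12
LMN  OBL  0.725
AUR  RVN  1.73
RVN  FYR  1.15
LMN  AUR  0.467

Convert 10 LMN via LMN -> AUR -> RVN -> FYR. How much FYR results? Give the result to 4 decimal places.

9.2910

10 LMN × 0.467 = 4.67 AUR
4.67 AUR × 1.73 = 8.0791 RVN
8.0791 RVN × 1.15 = 9.290965 FYR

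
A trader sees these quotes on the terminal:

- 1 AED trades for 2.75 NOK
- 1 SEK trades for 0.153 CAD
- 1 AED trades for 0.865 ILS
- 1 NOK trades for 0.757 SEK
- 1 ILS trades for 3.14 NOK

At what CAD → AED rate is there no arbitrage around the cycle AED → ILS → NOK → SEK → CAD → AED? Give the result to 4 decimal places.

Known legs of the cycle: 0.865 × 3.14 × 0.757 × 0.153 = 0.3145814181
For no arbitrage the full-cycle product must be 1, so the missing rate is 1 / 0.3145814181 ≈ 3.178827.

3.1788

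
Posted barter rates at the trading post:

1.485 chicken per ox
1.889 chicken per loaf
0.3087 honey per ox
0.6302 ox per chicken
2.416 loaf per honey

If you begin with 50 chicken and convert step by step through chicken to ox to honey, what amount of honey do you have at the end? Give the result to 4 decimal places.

9.7271

50 chicken × 0.6302 = 31.51 ox
31.51 ox × 0.3087 = 9.727137 honey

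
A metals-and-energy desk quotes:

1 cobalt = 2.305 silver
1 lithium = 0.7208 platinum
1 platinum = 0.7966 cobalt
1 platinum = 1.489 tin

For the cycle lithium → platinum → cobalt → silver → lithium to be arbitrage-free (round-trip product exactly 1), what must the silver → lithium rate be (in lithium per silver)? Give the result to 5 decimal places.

Known legs of the cycle: 0.7208 × 0.7966 × 2.305 = 1.3235062904
For no arbitrage the full-cycle product must be 1, so the missing rate is 1 / 1.3235062904 ≈ 0.7555688.

0.75557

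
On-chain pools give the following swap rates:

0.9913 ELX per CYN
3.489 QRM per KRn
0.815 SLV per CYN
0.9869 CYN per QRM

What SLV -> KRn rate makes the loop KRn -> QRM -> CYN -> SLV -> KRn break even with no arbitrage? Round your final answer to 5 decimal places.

0.35634

Known legs of the cycle: 3.489 × 0.9869 × 0.815 = 2.8062846915
For no arbitrage the full-cycle product must be 1, so the missing rate is 1 / 2.8062846915 ≈ 0.3563430.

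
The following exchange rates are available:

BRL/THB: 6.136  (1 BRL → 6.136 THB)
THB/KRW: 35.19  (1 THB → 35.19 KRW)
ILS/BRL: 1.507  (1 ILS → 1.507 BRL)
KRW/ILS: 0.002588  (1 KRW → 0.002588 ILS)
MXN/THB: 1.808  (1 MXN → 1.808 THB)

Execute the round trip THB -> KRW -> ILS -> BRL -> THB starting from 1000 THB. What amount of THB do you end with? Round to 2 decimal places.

1000 THB × 35.19 = 35190 KRW
35190 KRW × 0.002588 = 91.07172 ILS
91.07172 ILS × 1.507 = 137.24508204 BRL
137.24508204 BRL × 6.136 = 842.13582339744 THB

842.14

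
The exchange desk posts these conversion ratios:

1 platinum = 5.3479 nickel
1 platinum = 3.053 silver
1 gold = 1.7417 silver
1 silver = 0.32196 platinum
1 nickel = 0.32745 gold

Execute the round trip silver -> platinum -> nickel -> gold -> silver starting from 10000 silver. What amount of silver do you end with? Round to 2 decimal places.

9819.82

10000 silver × 0.32196 = 3219.6 platinum
3219.6 platinum × 5.3479 = 17218.09884 nickel
17218.09884 nickel × 0.32745 = 5638.066465158 gold
5638.066465158 gold × 1.7417 = 9819.8203623656886 silver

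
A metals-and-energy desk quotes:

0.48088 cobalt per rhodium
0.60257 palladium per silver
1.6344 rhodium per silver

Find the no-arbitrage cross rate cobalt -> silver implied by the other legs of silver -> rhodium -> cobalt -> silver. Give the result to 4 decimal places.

Known legs of the cycle: 1.6344 × 0.48088 = 0.785950272
For no arbitrage the full-cycle product must be 1, so the missing rate is 1 / 0.785950272 ≈ 1.272345.

1.2723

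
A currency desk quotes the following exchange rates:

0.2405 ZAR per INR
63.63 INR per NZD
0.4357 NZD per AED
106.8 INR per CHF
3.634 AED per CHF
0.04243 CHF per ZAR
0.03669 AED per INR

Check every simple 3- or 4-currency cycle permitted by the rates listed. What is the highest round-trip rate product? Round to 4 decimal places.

ZAR→CHF→INR→ZAR: 0.04243 × 106.8 × 0.2405 = 1.08983
NZD→INR→AED→NZD: 63.63 × 0.03669 × 0.4357 = 1.01718
Maximum is ZAR→CHF→INR→ZAR at 1.0898; arbitrage exists.

1.0898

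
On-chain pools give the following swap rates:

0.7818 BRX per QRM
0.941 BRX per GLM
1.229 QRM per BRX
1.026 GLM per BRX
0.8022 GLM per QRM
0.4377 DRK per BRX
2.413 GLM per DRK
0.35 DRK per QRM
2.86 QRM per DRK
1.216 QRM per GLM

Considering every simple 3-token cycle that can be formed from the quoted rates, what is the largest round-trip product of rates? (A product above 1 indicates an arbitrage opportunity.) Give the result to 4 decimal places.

1.0270

DRK→GLM→QRM→DRK: 2.413 × 1.216 × 0.35 = 1.02697
DRK→GLM→BRX→DRK: 2.413 × 0.941 × 0.4377 = 0.99386
DRK→QRM→BRX→DRK: 2.86 × 0.7818 × 0.4377 = 0.97867
BRX→GLM→QRM→BRX: 1.026 × 1.216 × 0.7818 = 0.97539
BRX→QRM→GLM→BRX: 1.229 × 0.8022 × 0.941 = 0.92774
Maximum is DRK→GLM→QRM→DRK at 1.0270; arbitrage exists.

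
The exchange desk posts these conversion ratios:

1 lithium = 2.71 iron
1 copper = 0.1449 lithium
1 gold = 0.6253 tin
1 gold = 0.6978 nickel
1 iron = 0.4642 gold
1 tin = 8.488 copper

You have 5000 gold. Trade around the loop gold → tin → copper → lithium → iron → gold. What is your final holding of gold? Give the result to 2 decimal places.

4837.34

5000 gold × 0.6253 = 3126.5 tin
3126.5 tin × 8.488 = 26537.732 copper
26537.732 copper × 0.1449 = 3845.3173668 lithium
3845.3173668 lithium × 2.71 = 10420.810064028 iron
10420.810064028 iron × 0.4642 = 4837.3400317217976 gold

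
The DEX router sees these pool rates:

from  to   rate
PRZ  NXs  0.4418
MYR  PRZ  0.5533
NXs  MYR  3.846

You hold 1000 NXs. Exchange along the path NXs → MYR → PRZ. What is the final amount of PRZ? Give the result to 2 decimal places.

1000 NXs × 3.846 = 3846 MYR
3846 MYR × 0.5533 = 2127.9918 PRZ

2127.99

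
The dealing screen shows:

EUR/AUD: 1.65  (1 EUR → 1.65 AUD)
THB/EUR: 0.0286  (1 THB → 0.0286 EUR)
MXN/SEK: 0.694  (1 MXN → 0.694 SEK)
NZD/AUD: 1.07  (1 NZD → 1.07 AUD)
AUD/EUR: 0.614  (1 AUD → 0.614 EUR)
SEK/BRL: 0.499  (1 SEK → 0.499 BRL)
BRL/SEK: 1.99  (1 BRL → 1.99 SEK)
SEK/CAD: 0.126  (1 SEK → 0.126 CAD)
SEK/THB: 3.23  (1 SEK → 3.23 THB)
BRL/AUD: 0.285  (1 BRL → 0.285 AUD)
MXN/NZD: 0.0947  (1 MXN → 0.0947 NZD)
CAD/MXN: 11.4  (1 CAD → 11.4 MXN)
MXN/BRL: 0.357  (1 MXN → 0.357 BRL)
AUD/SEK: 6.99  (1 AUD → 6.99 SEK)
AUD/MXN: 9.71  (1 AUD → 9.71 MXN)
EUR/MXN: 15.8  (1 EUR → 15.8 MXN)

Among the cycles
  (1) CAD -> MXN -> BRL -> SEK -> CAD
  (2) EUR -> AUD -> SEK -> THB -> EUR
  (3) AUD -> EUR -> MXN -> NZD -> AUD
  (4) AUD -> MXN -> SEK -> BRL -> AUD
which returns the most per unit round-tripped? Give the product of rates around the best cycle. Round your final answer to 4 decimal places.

(1) 11.4 × 0.357 × 1.99 × 0.126 = 1.02046
(2) 1.65 × 6.99 × 3.23 × 0.0286 = 1.06544
(3) 0.614 × 15.8 × 0.0947 × 1.07 = 0.98301
(4) 9.71 × 0.694 × 0.499 × 0.285 = 0.95835
Highest is cycle (2) at 1.0654 (>1, arbitrage).

1.0654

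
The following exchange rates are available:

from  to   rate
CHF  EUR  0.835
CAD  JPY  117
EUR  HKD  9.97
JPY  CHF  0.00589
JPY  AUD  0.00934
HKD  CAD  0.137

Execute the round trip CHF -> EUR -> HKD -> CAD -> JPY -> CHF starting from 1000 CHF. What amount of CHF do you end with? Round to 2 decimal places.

1000 CHF × 0.835 = 835 EUR
835 EUR × 9.97 = 8324.95 HKD
8324.95 HKD × 0.137 = 1140.51815 CAD
1140.51815 CAD × 117 = 133440.62355 JPY
133440.62355 JPY × 0.00589 = 785.9652727095 CHF

785.97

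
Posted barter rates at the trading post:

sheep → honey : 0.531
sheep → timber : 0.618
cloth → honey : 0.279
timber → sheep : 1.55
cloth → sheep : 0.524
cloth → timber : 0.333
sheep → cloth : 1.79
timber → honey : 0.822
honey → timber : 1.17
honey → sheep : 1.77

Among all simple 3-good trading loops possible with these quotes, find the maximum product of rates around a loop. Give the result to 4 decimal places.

honey→timber→sheep→honey: 1.17 × 1.55 × 0.531 = 0.96297
cloth→timber→sheep→cloth: 0.333 × 1.55 × 1.79 = 0.92391
honey→sheep→timber→honey: 1.77 × 0.618 × 0.822 = 0.89915
cloth→honey→sheep→cloth: 0.279 × 1.77 × 1.79 = 0.88396
Maximum is honey→timber→sheep→honey at 0.9630; no arbitrage — every cycle loses value.

0.9630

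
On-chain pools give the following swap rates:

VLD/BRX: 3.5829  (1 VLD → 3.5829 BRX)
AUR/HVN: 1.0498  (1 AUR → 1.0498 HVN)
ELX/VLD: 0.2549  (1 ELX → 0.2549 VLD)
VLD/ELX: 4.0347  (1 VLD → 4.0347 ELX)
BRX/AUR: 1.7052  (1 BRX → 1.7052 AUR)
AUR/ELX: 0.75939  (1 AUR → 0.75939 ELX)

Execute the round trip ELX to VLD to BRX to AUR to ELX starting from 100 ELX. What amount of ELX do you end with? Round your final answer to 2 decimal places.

118.26

100 ELX × 0.2549 = 25.49 VLD
25.49 VLD × 3.5829 = 91.328121 BRX
91.328121 BRX × 1.7052 = 155.7327119292 AUR
155.7327119292 AUR × 0.75939 = 118.261864111915188 ELX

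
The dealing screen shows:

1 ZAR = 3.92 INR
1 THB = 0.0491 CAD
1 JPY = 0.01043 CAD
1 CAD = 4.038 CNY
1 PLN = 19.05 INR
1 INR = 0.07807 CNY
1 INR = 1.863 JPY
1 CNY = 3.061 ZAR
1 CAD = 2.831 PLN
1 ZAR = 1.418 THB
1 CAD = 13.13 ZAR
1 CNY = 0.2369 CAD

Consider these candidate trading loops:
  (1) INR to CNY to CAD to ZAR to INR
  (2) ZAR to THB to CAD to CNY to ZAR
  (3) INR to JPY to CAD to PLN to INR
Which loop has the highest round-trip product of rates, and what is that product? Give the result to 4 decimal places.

(1) 0.07807 × 0.2369 × 13.13 × 3.92 = 0.95192
(2) 1.418 × 0.0491 × 4.038 × 3.061 = 0.86057
(3) 1.863 × 0.01043 × 2.831 × 19.05 = 1.04793
Highest is cycle (3) at 1.0479 (>1, arbitrage).

1.0479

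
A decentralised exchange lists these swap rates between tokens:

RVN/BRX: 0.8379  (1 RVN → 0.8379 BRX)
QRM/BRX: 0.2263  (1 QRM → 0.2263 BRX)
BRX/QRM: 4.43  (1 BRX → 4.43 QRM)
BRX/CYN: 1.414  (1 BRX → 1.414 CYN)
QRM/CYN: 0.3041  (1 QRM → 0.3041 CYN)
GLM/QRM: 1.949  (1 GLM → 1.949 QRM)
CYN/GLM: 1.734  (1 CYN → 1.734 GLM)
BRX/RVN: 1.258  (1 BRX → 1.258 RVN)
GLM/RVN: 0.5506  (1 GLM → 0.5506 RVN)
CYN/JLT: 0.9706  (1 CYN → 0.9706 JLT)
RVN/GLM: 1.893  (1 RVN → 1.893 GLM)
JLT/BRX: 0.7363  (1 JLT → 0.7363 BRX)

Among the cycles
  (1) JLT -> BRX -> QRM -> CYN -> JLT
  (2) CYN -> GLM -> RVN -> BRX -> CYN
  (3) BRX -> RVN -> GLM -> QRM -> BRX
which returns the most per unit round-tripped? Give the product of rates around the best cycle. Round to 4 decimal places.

1.1312

(1) 0.7363 × 4.43 × 0.3041 × 0.9706 = 0.96275
(2) 1.734 × 0.5506 × 0.8379 × 1.414 = 1.13117
(3) 1.258 × 1.893 × 1.949 × 0.2263 = 1.05033
Highest is cycle (2) at 1.1312 (>1, arbitrage).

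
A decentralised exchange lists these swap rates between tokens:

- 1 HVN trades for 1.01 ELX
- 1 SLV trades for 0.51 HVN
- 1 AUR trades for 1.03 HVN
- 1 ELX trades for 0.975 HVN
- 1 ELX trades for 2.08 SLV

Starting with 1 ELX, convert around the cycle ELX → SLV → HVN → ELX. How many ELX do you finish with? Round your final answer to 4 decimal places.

1.0714

1 ELX × 2.08 = 2.08 SLV
2.08 SLV × 0.51 = 1.0608 HVN
1.0608 HVN × 1.01 = 1.071408 ELX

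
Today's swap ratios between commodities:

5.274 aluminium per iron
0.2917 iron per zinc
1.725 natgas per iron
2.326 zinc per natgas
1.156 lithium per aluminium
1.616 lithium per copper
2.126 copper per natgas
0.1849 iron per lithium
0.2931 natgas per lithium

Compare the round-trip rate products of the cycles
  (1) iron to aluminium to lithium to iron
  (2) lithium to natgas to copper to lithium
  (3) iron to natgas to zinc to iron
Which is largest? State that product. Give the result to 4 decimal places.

1.1704

(1) 5.274 × 1.156 × 0.1849 = 1.12729
(2) 0.2931 × 2.126 × 1.616 = 1.00698
(3) 1.725 × 2.326 × 0.2917 = 1.17040
Highest is cycle (3) at 1.1704 (>1, arbitrage).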